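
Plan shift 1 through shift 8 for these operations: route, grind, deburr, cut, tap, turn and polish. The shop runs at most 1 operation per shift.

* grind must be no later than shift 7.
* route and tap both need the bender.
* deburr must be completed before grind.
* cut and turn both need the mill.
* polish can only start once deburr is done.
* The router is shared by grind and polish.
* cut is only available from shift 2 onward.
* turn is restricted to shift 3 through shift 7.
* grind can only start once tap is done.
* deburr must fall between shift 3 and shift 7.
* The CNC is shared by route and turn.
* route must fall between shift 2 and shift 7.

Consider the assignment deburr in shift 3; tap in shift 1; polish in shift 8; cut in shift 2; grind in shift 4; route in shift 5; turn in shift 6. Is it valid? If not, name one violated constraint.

route must fall between shift 2 and shift 7 — holds.
The shop runs at most 1 operation per shift — holds.
route and tap both need the bender — holds.
polish can only start once deburr is done — holds.
cut and turn both need the mill — holds.
turn is restricted to shift 3 through shift 7 — holds.
grind must be no later than shift 7 — holds.
The router is shared by grind and polish — holds.
cut is only available from shift 2 onward — holds.
The CNC is shared by route and turn — holds.
deburr must be completed before grind — holds.
deburr must fall between shift 3 and shift 7 — holds.
grind can only start once tap is done — holds.

Yes, all constraints hold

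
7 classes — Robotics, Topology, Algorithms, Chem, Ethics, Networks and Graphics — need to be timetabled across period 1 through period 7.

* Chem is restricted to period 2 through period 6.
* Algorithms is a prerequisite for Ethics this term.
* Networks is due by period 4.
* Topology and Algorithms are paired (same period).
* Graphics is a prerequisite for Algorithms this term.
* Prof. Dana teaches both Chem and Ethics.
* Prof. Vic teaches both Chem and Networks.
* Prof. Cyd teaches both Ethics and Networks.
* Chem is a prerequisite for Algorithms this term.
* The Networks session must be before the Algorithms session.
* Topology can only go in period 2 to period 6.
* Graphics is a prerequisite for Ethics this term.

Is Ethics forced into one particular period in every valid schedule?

No

Ethics can be period 4 (e.g. Graphics=period 1, Algorithms=period 3, Topology=period 3, Robotics=period 1, Networks=period 1, Ethics=period 4, Chem=period 2) or period 5 (e.g. Algorithms -> period 3, Chem -> period 2, Robotics -> period 1, Topology -> period 3, Ethics -> period 5, Graphics -> period 1, Networks -> period 1).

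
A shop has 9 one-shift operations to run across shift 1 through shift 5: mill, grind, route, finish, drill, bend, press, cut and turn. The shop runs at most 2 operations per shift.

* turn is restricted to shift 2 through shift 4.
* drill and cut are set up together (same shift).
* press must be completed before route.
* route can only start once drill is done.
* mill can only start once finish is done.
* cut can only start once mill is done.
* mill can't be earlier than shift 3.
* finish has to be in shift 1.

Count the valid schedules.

27

Splitting on grind: it can be shift 1 (6), shift 2 (8), shift 3 (4), shift 5 (9). Listing each branch's schedules as (mill, route, finish, drill, bend, press, cut, turn) by shift number:
grind=shift 1: (3,5,1,4,2,2,4,3) (3,5,1,4,2,3,4,2) (3,5,1,4,3,2,4,2) (3,5,1,4,5,2,4,2) (3,5,1,4,5,2,4,3) (3,5,1,4,5,3,4,2) — 6.
grind=shift 2: (3,5,1,4,1,2,4,3) (3,5,1,4,1,3,4,2) (3,5,1,4,2,1,4,3) (3,5,1,4,3,1,4,2) (3,5,1,4,5,1,4,2) (3,5,1,4,5,1,4,3) (3,5,1,4,5,2,4,3) (3,5,1,4,5,3,4,2) — 8.
grind=shift 3: (3,5,1,4,1,2,4,2) (3,5,1,4,2,1,4,2) (3,5,1,4,5,1,4,2) (3,5,1,4,5,2,4,2) — 4.
grind=shift 5: (3,5,1,4,1,2,4,2) (3,5,1,4,1,2,4,3) (3,5,1,4,1,3,4,2) (3,5,1,4,2,1,4,2) (3,5,1,4,2,1,4,3) (3,5,1,4,2,2,4,3) (3,5,1,4,2,3,4,2) (3,5,1,4,3,1,4,2) (3,5,1,4,3,2,4,2) — 9.
Summing: 6 + 8 + 4 + 9 = 27.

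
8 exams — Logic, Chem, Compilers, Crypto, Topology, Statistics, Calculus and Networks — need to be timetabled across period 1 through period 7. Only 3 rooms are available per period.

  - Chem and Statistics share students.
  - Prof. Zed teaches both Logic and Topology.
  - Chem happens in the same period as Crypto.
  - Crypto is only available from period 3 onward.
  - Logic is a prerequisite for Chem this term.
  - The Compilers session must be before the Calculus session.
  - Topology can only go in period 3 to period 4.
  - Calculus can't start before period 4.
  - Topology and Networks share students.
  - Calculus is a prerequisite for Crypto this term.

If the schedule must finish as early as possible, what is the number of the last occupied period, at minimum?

5

The precedence chain requires at least 3 distinct periods.
With at most 3 per period and 8 exams, at least 3 periods are needed.
Propagating the time windows through the other constraints, Chem can't land before period 5, so the schedule must run through at least period 5.
5 works (last occupied period: period 5): for example Calculus=period 4; Logic=period 1; Statistics=period 1; Compilers=period 1; Topology=period 3; Networks=period 2; Crypto=period 5; Chem=period 5.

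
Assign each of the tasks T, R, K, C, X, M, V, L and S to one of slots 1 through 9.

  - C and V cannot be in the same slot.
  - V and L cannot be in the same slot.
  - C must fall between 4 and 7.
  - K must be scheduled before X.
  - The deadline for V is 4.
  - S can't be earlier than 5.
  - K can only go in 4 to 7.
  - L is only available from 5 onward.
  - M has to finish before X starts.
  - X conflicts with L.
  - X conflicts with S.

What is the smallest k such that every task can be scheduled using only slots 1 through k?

6 slots

The precedence chain requires at least 2 distinct slots.
L can't be placed before 5, so the schedule must run through at least slot 5.
Could 5 slots be enough, i.e. nothing placed later than 5? No: K's window within 5 slots is {4, 5}; L's window within 5 slots is {5}; X must come after K (at 4 or later) → {5}; L can't share with X (5) → nothing is left.
So 5 slots is not enough.
6 works (last occupied slot: 6): for example V in 1; M in 1; T in 1; L in 5; K in 4; S in 5; X in 6; C in 4; R in 1.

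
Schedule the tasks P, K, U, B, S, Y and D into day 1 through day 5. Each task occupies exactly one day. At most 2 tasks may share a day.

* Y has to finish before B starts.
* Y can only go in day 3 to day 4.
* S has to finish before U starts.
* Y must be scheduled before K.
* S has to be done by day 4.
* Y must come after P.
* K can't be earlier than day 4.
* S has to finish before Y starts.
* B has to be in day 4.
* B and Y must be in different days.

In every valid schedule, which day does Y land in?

Y's window is day 3–day 4.
B is fixed at day 4, and Y can't share a day with B.
So Y must be day 3.

day 3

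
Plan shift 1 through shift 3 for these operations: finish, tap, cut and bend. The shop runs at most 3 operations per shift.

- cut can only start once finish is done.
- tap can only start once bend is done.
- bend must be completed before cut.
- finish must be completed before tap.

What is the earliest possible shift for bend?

shift 1

Downstream work caps bend at shift 2.
bend at shift 1 is achievable: tap in shift 2; cut in shift 2; finish in shift 1; bend in shift 1.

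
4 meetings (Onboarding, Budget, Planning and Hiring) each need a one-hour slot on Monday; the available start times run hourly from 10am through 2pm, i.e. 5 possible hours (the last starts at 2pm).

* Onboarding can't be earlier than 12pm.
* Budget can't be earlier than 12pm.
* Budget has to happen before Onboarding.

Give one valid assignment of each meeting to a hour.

Onboarding=1pm, Budget=12pm, Planning=10am, Hiring=10am

Checking: Budget(12pm) before Onboarding(1pm); Onboarding=1pm in [12pm,2pm]; Budget=12pm in [12pm,2pm].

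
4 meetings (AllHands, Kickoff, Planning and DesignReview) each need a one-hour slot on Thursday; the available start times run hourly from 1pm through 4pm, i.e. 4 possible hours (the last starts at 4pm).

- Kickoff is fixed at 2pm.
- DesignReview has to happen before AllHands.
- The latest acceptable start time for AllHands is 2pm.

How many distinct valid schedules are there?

4

Enumerating: Planning=1pm; AllHands=2pm; DesignReview=1pm; Kickoff=2pm | AllHands -> 2pm; DesignReview -> 1pm; Planning -> 2pm; Kickoff -> 2pm | Kickoff -> 2pm; Planning -> 3pm; AllHands -> 2pm; DesignReview -> 1pm | DesignReview=1pm; Kickoff=2pm; Planning=4pm; AllHands=2pm.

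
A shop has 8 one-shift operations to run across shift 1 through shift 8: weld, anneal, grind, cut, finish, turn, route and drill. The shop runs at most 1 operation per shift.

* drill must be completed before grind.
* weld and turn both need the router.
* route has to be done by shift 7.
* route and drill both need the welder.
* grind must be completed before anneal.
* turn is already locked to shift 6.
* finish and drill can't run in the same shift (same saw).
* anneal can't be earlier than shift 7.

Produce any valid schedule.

route=shift 1; anneal=shift 7; weld=shift 4; cut=shift 5; turn=shift 6; finish=shift 8; grind=shift 3; drill=shift 2

Checking: grind(shift 3) before anneal(shift 7); drill(shift 2) before grind(shift 3); weld(shift 4) != turn(shift 6); route(shift 1) != drill(shift 2); finish(shift 8) != drill(shift 2); turn=shift 6 in [shift 6,shift 6]; anneal=shift 7 in [shift 7,shift 8]; route=shift 1 in [shift 1,shift 7]; max 1 per shift (cap 1).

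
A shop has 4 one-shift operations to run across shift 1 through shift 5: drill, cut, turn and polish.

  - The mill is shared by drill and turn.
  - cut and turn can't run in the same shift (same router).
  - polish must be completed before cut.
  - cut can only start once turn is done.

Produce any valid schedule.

turn -> shift 1, polish -> shift 1, cut -> shift 2, drill -> shift 2

Checking: turn(shift 1) before cut(shift 2); polish(shift 1) before cut(shift 2); cut(shift 2) != turn(shift 1); drill(shift 2) != turn(shift 1).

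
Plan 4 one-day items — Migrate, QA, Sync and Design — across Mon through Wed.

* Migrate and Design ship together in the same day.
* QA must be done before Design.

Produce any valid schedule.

Migrate -> Tue, Sync -> Mon, Design -> Tue, QA -> Mon

Checking: QA(Mon) before Design(Tue); Migrate = Design = Tue.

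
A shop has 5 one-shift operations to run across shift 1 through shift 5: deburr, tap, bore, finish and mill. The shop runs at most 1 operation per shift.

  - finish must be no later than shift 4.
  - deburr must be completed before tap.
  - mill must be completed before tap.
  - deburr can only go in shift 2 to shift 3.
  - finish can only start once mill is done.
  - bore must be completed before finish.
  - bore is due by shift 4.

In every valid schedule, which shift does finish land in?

Precedence pushes finish to at least shift 2; finish's own window allows nothing later than shift 4.
So finish is pinned to shift 4.

shift 4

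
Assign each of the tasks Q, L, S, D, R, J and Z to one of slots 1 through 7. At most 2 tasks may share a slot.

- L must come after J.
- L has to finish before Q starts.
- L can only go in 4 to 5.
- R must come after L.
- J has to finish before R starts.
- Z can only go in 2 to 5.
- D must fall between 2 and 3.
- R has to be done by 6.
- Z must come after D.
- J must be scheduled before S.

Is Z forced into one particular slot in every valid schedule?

Z can be 3 (e.g. Z in 3; J in 1; L in 4; Q in 5; S in 2; R in 5; D in 2) or 4 (e.g. L -> 4, Z -> 4, R -> 5, J -> 1, D -> 2, S -> 2, Q -> 5).

No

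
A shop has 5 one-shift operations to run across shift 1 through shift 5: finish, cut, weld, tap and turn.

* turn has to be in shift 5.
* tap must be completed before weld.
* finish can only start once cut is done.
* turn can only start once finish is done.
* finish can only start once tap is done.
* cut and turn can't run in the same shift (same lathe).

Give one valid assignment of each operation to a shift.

finish=shift 2; weld=shift 2; tap=shift 1; turn=shift 5; cut=shift 1

Checking: cut(shift 1) before finish(shift 2); finish(shift 2) before turn(shift 5); tap(shift 1) before finish(shift 2); tap(shift 1) before weld(shift 2); cut(shift 1) != turn(shift 5); turn=shift 5 in [shift 5,shift 5].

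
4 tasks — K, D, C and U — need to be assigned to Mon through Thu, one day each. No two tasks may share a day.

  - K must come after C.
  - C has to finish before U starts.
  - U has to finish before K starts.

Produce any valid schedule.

U in Tue; D in Thu; C in Mon; K in Wed

Checking: U(Tue) before K(Wed); C(Mon) before K(Wed); C(Mon) before U(Tue); max 1 per day (cap 1).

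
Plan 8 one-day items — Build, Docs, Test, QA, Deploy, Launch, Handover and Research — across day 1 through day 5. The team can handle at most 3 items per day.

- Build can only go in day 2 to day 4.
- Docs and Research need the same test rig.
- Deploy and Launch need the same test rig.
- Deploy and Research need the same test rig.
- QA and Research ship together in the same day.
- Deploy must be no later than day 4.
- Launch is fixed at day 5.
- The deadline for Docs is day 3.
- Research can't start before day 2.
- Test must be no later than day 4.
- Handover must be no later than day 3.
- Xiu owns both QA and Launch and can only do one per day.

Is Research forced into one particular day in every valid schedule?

Research can be day 2 (e.g. Build -> day 2, QA -> day 2, Launch -> day 5, Handover -> day 1, Deploy -> day 3, Research -> day 2, Test -> day 1, Docs -> day 1) or day 3 (e.g. Build=day 2; Research=day 3; Docs=day 1; Deploy=day 2; Launch=day 5; QA=day 3; Test=day 1; Handover=day 1).

No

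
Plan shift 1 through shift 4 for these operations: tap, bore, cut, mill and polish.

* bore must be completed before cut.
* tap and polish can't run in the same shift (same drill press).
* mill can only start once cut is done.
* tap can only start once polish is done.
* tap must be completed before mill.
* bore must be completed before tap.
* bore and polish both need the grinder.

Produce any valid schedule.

mill -> shift 4, cut -> shift 2, bore -> shift 1, tap -> shift 3, polish -> shift 2

Checking: bore(shift 1) before tap(shift 3); tap(shift 3) before mill(shift 4); bore(shift 1) before cut(shift 2); cut(shift 2) before mill(shift 4); polish(shift 2) before tap(shift 3); bore(shift 1) != polish(shift 2); tap(shift 3) != polish(shift 2).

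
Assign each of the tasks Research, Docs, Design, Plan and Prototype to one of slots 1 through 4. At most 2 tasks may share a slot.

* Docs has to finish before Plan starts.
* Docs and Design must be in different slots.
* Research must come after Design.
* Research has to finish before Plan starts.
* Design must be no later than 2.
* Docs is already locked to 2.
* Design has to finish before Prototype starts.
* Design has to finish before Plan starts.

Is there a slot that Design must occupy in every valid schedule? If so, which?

Design's window is 1–2.
Docs is fixed at 2, and Design can't share a slot with Docs.
So Design must be 1.

1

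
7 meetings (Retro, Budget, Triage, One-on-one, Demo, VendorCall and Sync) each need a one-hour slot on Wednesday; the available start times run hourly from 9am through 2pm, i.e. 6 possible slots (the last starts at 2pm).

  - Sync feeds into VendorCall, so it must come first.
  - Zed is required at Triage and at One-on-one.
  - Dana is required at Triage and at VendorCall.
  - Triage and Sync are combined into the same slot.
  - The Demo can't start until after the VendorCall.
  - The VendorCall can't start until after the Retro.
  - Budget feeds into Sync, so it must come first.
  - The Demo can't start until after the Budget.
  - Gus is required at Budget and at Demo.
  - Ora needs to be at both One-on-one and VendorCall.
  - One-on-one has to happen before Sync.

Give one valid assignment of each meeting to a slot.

Demo in 12pm; One-on-one in 9am; Budget in 9am; VendorCall in 11am; Sync in 10am; Retro in 9am; Triage in 10am

Checking: Sync(10am) before VendorCall(11am); Budget(9am) before Demo(12pm); Retro(9am) before VendorCall(11am); One-on-one(9am) before Sync(10am); VendorCall(11am) before Demo(12pm); Budget(9am) before Sync(10am); Budget(9am) != Demo(12pm); One-on-one(9am) != VendorCall(11am); Triage(10am) != VendorCall(11am); Triage(10am) != One-on-one(9am); Triage = Sync = 10am.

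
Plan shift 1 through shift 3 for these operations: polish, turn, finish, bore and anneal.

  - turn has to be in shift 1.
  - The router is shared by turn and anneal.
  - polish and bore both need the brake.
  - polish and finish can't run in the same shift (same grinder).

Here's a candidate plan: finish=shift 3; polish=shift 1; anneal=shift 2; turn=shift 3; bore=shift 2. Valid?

No — it violates: turn has to be in shift 1

The router is shared by turn and anneal — holds.
polish and bore both need the brake — holds.
turn has to be in shift 1 — violated.
polish and finish can't run in the same shift (same grinder) — holds.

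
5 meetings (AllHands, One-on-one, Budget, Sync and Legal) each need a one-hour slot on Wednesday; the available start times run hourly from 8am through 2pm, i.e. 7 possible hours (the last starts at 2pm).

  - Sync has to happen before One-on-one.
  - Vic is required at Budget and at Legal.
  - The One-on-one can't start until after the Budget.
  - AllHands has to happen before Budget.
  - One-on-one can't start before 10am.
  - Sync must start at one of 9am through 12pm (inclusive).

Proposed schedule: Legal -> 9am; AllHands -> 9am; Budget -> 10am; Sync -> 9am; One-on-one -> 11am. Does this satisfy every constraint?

Yes

The One-on-one can't start until after the Budget — holds.
Sync has to happen before One-on-one — holds.
AllHands has to happen before Budget — holds.
Sync must start at one of 9am through 12pm (inclusive) — holds.
One-on-one can't start before 10am — holds.
Vic is required at Budget and at Legal — holds.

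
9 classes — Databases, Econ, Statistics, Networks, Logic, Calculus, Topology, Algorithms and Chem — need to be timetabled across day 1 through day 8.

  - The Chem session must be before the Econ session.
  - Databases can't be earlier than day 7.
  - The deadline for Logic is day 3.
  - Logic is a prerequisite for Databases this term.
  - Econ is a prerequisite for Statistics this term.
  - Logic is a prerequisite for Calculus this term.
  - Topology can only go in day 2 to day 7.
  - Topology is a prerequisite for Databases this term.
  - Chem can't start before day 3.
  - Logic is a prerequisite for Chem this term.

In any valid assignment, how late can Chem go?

day 6

Chem is available from day 3; downstream work caps Chem at day 6.
Chem at day 6 is achievable: Logic=day 1, Calculus=day 2, Econ=day 7, Statistics=day 8, Networks=day 1, Databases=day 7, Chem=day 6, Topology=day 2, Algorithms=day 1.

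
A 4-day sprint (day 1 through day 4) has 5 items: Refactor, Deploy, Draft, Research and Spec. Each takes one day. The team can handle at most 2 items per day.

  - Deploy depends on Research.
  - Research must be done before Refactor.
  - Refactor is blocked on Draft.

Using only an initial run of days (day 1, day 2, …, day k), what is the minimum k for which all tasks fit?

3

The precedence chain requires at least 2 distinct days.
With at most 2 per day and 5 tasks, at least 3 days are needed.
3 works (last occupied day: day 3): for example Deploy=day 2; Spec=day 3; Draft=day 1; Research=day 1; Refactor=day 2.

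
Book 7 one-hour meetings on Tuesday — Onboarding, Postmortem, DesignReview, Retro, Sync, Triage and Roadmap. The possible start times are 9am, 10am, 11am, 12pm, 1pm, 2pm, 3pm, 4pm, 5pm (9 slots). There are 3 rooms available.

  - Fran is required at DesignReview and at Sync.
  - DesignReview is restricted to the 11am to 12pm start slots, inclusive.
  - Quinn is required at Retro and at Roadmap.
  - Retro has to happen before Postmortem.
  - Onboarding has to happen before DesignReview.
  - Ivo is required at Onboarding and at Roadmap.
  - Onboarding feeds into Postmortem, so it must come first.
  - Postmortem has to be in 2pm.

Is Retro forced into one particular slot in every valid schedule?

No

Retro can be 9am (e.g. Triage=10am; DesignReview=11am; Roadmap=10am; Onboarding=9am; Retro=9am; Sync=9am; Postmortem=2pm) or 10am (e.g. Onboarding=9am; Retro=10am; DesignReview=11am; Sync=9am; Postmortem=2pm; Roadmap=11am; Triage=9am).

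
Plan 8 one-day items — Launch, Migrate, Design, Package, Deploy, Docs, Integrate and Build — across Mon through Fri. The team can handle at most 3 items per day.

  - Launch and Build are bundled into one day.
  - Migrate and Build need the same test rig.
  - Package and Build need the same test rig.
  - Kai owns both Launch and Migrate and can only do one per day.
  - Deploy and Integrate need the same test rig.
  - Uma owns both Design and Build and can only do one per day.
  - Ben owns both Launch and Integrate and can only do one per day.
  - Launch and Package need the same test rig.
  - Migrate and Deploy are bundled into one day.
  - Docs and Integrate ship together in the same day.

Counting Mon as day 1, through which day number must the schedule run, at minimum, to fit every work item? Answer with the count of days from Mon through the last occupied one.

With at most 3 per day and 8 work items, at least 3 days are needed.
3 works (last occupied day: Wed): for example Deploy=Tue; Docs=Wed; Integrate=Wed; Migrate=Tue; Build=Mon; Package=Wed; Design=Tue; Launch=Mon.

3 days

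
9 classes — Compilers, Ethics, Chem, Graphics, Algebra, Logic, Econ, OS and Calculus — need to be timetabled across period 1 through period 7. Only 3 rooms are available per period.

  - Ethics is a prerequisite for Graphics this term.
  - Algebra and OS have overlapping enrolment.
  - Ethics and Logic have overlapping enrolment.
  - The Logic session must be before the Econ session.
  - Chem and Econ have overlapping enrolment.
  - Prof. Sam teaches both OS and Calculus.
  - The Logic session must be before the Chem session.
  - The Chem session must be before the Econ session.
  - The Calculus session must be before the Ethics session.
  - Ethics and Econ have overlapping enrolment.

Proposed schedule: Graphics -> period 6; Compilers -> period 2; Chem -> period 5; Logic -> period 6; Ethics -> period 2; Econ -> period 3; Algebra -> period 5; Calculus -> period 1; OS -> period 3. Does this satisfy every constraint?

Invalid. The Logic session must be before the Econ session.

Algebra and OS have overlapping enrolment — holds.
Only 3 rooms are available per period — holds.
The Calculus session must be before the Ethics session — holds.
Prof. Sam teaches both OS and Calculus — holds.
Ethics and Logic have overlapping enrolment — holds.
The Chem session must be before the Econ session — violated.
Chem and Econ have overlapping enrolment — holds.
Ethics is a prerequisite for Graphics this term — holds.
The Logic session must be before the Chem session — violated.
The Logic session must be before the Econ session — violated.
Ethics and Econ have overlapping enrolment — holds.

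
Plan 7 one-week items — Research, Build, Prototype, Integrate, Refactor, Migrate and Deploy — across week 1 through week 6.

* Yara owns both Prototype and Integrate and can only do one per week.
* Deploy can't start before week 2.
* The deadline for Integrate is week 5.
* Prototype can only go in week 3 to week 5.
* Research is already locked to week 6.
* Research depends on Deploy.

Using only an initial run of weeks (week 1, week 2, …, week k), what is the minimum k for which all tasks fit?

6

The precedence chain requires at least 2 distinct weeks.
Research can't be placed before week 6, so the schedule must run through at least week 6.
6 works (last occupied week: week 6): for example Refactor -> week 1, Research -> week 6, Migrate -> week 1, Deploy -> week 2, Integrate -> week 1, Prototype -> week 3, Build -> week 1.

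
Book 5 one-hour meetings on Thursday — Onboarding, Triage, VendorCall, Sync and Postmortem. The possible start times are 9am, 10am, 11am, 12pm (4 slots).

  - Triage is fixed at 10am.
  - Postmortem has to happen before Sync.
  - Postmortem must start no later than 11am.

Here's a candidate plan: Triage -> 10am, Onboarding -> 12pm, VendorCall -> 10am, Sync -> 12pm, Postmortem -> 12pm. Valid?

Invalid. Postmortem must start no later than 11am.

Triage is fixed at 10am — holds.
Postmortem must start no later than 11am — violated.
Postmortem has to happen before Sync — violated.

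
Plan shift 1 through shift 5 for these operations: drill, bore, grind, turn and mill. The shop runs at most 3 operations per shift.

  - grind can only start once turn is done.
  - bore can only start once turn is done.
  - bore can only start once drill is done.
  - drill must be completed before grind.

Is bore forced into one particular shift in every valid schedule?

bore can be shift 2 (e.g. bore in shift 2; grind in shift 2; turn in shift 1; drill in shift 1; mill in shift 1) or shift 3 (e.g. bore=shift 3; turn=shift 1; drill=shift 1; mill=shift 1; grind=shift 2).

No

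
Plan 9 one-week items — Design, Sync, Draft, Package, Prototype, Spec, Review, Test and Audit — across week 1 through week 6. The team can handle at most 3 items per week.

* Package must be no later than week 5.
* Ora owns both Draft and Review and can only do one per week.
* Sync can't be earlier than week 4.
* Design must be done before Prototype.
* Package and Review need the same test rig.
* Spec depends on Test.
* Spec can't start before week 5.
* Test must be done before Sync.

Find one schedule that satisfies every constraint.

Sync=week 4, Spec=week 5, Audit=week 2, Prototype=week 2, Draft=week 2, Review=week 3, Design=week 1, Test=week 1, Package=week 1

Checking: Design(week 1) before Prototype(week 2); Test(week 1) before Sync(week 4); Test(week 1) before Spec(week 5); Draft(week 2) != Review(week 3); Package(week 1) != Review(week 3); Sync=week 4 in [week 4,week 6]; Package=week 1 in [week 1,week 5]; Spec=week 5 in [week 5,week 6]; max 3 per week (cap 3).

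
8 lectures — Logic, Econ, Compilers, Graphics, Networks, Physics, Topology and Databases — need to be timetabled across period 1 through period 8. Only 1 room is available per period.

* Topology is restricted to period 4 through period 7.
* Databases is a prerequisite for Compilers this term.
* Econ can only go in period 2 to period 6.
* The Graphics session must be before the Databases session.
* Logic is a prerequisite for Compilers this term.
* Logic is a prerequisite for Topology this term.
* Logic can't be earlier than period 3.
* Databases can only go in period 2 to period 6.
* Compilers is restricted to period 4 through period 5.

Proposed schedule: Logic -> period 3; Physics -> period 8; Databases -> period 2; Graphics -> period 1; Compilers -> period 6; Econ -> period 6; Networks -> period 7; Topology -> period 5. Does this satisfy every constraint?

Invalid. Compilers is restricted to period 4 through period 5.

Logic can't be earlier than period 3 — holds.
The Graphics session must be before the Databases session — holds.
Econ can only go in period 2 to period 6 — holds.
Compilers is restricted to period 4 through period 5 — violated.
Databases is a prerequisite for Compilers this term — holds.
Only 1 room is available per period — violated.
Databases can only go in period 2 to period 6 — holds.
Topology is restricted to period 4 through period 7 — holds.
Logic is a prerequisite for Compilers this term — holds.
Logic is a prerequisite for Topology this term — holds.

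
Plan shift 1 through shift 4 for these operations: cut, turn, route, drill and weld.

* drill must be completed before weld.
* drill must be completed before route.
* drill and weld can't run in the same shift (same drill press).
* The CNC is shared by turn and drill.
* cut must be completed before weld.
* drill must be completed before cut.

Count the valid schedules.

Splitting on cut: it can be shift 2 (18), shift 3 (15). Listing each branch's schedules as (turn, route, drill, weld) by shift number:
cut=shift 2: (2,2,1,3) (2,2,1,4) (2,3,1,3) (2,3,1,4) (2,4,1,3) (2,4,1,4) (3,2,1,3) (3,2,1,4) (3,3,1,3) (3,3,1,4) (3,4,1,3) (3,4,1,4) (4,2,1,3) (4,2,1,4) (4,3,1,3) (4,3,1,4) (4,4,1,3) (4,4,1,4) — 18.
cut=shift 3: (1,3,2,4) (1,4,2,4) (2,2,1,4) (2,3,1,4) (2,4,1,4) (3,2,1,4) (3,3,1,4) (3,3,2,4) (3,4,1,4) (3,4,2,4) (4,2,1,4) (4,3,1,4) (4,3,2,4) (4,4,1,4) (4,4,2,4) — 15.
Summing: 18 + 15 = 33.

33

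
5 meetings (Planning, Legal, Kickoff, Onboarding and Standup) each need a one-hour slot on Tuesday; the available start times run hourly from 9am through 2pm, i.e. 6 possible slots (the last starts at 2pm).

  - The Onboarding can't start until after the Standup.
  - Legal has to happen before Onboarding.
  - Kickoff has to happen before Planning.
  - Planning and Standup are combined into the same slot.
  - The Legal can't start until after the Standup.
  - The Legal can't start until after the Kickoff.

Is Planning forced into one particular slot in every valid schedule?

No

Planning can be 10am (e.g. Legal in 11am, Standup in 10am, Planning in 10am, Kickoff in 9am, Onboarding in 12pm) or 11am (e.g. Kickoff=9am, Onboarding=1pm, Planning=11am, Standup=11am, Legal=12pm).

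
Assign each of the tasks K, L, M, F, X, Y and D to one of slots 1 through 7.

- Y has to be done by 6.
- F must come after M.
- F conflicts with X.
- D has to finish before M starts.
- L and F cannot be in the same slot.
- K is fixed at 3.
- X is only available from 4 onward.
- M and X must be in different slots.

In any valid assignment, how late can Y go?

6

Y's own window allows nothing later than 6.
Y at 6 is achievable: X in 4, Y in 6, M in 2, D in 1, F in 3, K in 3, L in 1.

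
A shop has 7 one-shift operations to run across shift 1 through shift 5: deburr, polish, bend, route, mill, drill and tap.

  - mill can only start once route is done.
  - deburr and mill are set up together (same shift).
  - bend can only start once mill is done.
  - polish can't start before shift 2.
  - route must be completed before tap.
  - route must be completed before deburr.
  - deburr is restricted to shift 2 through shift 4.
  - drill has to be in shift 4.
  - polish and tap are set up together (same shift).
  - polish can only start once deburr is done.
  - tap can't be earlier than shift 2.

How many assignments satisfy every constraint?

Splitting on deburr: it can be shift 2 (9), shift 3 (8), shift 4 (3). Listing each branch's schedules as (polish, bend, route, mill, drill, tap) by shift number:
deburr=shift 2: (3,3,1,2,4,3) (3,4,1,2,4,3) (3,5,1,2,4,3) (4,3,1,2,4,4) (4,4,1,2,4,4) (4,5,1,2,4,4) (5,3,1,2,4,5) (5,4,1,2,4,5) (5,5,1,2,4,5) — 9.
deburr=shift 3: (4,4,1,3,4,4) (4,4,2,3,4,4) (4,5,1,3,4,4) (4,5,2,3,4,4) (5,4,1,3,4,5) (5,4,2,3,4,5) (5,5,1,3,4,5) (5,5,2,3,4,5) — 8.
deburr=shift 4: (5,5,1,4,4,5) (5,5,2,4,4,5) (5,5,3,4,4,5) — 3.
Summing: 9 + 8 + 3 = 20.

20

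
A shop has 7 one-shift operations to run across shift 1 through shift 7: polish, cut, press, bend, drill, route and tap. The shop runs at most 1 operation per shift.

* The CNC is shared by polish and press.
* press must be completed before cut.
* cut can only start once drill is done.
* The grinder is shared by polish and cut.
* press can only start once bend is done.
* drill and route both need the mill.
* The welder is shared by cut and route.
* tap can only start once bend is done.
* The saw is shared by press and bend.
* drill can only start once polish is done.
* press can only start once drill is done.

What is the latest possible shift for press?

shift 6

Precedence pushes press to at least shift 3; downstream work caps press at shift 6.
press at shift 6 is achievable: tap=shift 4, polish=shift 1, route=shift 5, press=shift 6, drill=shift 2, bend=shift 3, cut=shift 7.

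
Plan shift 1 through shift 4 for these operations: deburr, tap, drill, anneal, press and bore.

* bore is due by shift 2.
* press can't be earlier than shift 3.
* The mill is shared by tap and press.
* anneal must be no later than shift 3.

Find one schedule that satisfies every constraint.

anneal=shift 1; tap=shift 1; press=shift 3; deburr=shift 1; bore=shift 1; drill=shift 1

Checking: tap(shift 1) != press(shift 3); press=shift 3 in [shift 3,shift 4]; bore=shift 1 in [shift 1,shift 2]; anneal=shift 1 in [shift 1,shift 3].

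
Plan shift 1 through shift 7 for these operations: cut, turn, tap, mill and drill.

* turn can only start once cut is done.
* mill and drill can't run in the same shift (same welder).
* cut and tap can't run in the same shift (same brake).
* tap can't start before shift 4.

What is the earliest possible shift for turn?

shift 2

Precedence pushes turn to at least shift 2.
turn at shift 2 is achievable: tap=shift 4; drill=shift 2; cut=shift 1; mill=shift 1; turn=shift 2.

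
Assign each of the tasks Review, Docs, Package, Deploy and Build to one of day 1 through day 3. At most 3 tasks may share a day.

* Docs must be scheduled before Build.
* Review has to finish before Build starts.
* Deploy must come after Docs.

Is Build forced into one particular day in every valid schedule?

No

Build can be day 2 (e.g. Deploy=day 2, Package=day 1, Review=day 1, Docs=day 1, Build=day 2) or day 3 (e.g. Review -> day 1; Build -> day 3; Deploy -> day 2; Package -> day 1; Docs -> day 1).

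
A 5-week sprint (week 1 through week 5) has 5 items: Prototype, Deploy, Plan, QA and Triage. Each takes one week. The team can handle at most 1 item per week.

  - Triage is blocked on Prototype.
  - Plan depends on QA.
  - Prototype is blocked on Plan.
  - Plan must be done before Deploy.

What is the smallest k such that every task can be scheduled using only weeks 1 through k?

5 weeks

The precedence chain requires at least 4 distinct weeks.
With at most 1 per week and 5 tasks, at least 5 weeks are needed.
5 works (last occupied week: week 5): for example Triage=week 5, Deploy=week 4, QA=week 1, Plan=week 2, Prototype=week 3.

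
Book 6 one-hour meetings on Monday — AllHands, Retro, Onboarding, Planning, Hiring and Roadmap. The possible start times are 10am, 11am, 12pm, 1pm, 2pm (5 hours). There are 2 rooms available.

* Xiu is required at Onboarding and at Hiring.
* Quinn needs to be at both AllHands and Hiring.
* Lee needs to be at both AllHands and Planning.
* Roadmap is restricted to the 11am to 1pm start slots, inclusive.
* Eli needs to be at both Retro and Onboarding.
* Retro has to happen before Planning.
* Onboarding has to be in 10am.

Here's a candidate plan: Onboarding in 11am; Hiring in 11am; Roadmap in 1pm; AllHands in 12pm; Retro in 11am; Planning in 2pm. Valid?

Xiu is required at Onboarding and at Hiring — violated.
Quinn needs to be at both AllHands and Hiring — holds.
Roadmap is restricted to the 11am to 1pm start slots, inclusive — holds.
Eli needs to be at both Retro and Onboarding — violated.
Onboarding has to be in 10am — violated.
There are 2 rooms available — violated.
Lee needs to be at both AllHands and Planning — holds.
Retro has to happen before Planning — holds.

No. Eli needs to be at both Retro and Onboarding is not satisfied.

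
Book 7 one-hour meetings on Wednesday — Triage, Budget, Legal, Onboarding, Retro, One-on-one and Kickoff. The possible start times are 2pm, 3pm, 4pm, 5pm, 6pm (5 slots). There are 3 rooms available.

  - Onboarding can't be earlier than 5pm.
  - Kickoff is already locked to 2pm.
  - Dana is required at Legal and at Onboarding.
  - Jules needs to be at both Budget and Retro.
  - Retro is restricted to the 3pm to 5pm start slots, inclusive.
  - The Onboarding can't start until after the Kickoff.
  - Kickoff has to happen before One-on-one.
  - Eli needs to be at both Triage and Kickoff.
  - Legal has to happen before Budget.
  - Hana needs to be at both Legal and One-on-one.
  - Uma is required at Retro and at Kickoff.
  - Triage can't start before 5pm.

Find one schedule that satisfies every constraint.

Legal=2pm; One-on-one=3pm; Budget=4pm; Onboarding=5pm; Retro=3pm; Kickoff=2pm; Triage=5pm

Checking: Kickoff(2pm) before Onboarding(5pm); Kickoff(2pm) before One-on-one(3pm); Legal(2pm) before Budget(4pm); Retro(3pm) != Kickoff(2pm); Triage(5pm) != Kickoff(2pm); Legal(2pm) != Onboarding(5pm); Legal(2pm) != One-on-one(3pm); Budget(4pm) != Retro(3pm); Triage=5pm in [5pm,6pm]; Retro=3pm in [3pm,5pm]; Kickoff=2pm in [2pm,2pm]; Onboarding=5pm in [5pm,6pm]; max 2 per slot (cap 3).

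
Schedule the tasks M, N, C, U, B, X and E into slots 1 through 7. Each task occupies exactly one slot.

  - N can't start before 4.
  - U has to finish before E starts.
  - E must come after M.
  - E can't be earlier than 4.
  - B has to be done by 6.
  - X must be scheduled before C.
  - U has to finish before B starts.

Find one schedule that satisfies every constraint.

N=4, M=1, X=1, B=2, C=2, E=4, U=1

Checking: X(1) before C(2); U(1) before E(4); M(1) before E(4); U(1) before B(2); B=2 in [1,6]; N=4 in [4,7]; E=4 in [4,7].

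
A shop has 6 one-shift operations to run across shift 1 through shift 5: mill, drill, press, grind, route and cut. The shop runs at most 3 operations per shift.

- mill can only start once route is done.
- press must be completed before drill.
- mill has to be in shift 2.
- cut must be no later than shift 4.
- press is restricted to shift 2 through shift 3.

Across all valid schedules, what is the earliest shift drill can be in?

shift 3

Precedence pushes drill to at least shift 3.
drill at shift 3 is achievable: grind -> shift 1, drill -> shift 3, route -> shift 1, cut -> shift 1, press -> shift 2, mill -> shift 2.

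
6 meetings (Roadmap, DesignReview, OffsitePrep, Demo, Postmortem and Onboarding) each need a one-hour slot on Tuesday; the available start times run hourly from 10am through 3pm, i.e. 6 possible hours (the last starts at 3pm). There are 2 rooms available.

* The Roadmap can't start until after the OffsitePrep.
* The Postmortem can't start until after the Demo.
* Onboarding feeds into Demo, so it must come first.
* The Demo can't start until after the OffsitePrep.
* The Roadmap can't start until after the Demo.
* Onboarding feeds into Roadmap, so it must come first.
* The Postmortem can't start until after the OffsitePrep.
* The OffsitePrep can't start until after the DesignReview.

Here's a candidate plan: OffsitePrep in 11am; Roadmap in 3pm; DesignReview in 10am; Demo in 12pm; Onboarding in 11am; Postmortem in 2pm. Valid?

Valid

The Demo can't start until after the OffsitePrep — holds.
Onboarding feeds into Roadmap, so it must come first — holds.
The Postmortem can't start until after the Demo — holds.
The Postmortem can't start until after the OffsitePrep — holds.
The OffsitePrep can't start until after the DesignReview — holds.
Onboarding feeds into Demo, so it must come first — holds.
The Roadmap can't start until after the OffsitePrep — holds.
The Roadmap can't start until after the Demo — holds.
There are 2 rooms available — holds.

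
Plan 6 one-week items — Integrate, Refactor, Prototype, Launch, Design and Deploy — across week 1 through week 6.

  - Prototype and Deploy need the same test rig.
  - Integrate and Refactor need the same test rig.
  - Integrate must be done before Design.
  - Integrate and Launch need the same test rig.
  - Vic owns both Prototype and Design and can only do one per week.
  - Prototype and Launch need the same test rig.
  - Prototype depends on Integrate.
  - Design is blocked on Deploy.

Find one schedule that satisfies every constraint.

Deploy in week 1; Launch in week 2; Refactor in week 2; Design in week 2; Integrate in week 1; Prototype in week 3

Checking: Integrate(week 1) before Design(week 2); Integrate(week 1) before Prototype(week 3); Deploy(week 1) before Design(week 2); Integrate(week 1) != Launch(week 2); Prototype(week 3) != Deploy(week 1); Prototype(week 3) != Design(week 2); Integrate(week 1) != Refactor(week 2); Prototype(week 3) != Launch(week 2).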